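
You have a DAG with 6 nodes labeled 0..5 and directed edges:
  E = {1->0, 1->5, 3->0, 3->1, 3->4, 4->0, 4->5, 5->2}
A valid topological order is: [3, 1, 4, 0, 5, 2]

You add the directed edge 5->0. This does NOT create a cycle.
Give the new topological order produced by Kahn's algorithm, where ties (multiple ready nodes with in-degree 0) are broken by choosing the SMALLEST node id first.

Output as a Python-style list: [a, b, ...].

Answer: [3, 1, 4, 5, 0, 2]

Derivation:
Old toposort: [3, 1, 4, 0, 5, 2]
Added edge: 5->0
Position of 5 (4) > position of 0 (3). Must reorder: 5 must now come before 0.
Run Kahn's algorithm (break ties by smallest node id):
  initial in-degrees: [4, 1, 1, 0, 1, 2]
  ready (indeg=0): [3]
  pop 3: indeg[0]->3; indeg[1]->0; indeg[4]->0 | ready=[1, 4] | order so far=[3]
  pop 1: indeg[0]->2; indeg[5]->1 | ready=[4] | order so far=[3, 1]
  pop 4: indeg[0]->1; indeg[5]->0 | ready=[5] | order so far=[3, 1, 4]
  pop 5: indeg[0]->0; indeg[2]->0 | ready=[0, 2] | order so far=[3, 1, 4, 5]
  pop 0: no out-edges | ready=[2] | order so far=[3, 1, 4, 5, 0]
  pop 2: no out-edges | ready=[] | order so far=[3, 1, 4, 5, 0, 2]
  Result: [3, 1, 4, 5, 0, 2]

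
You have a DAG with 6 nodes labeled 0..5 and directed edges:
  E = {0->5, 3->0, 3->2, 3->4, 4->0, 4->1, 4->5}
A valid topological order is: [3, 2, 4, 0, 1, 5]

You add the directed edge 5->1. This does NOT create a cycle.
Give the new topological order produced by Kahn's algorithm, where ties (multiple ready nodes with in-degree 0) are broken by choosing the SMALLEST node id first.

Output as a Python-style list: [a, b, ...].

Answer: [3, 2, 4, 0, 5, 1]

Derivation:
Old toposort: [3, 2, 4, 0, 1, 5]
Added edge: 5->1
Position of 5 (5) > position of 1 (4). Must reorder: 5 must now come before 1.
Run Kahn's algorithm (break ties by smallest node id):
  initial in-degrees: [2, 2, 1, 0, 1, 2]
  ready (indeg=0): [3]
  pop 3: indeg[0]->1; indeg[2]->0; indeg[4]->0 | ready=[2, 4] | order so far=[3]
  pop 2: no out-edges | ready=[4] | order so far=[3, 2]
  pop 4: indeg[0]->0; indeg[1]->1; indeg[5]->1 | ready=[0] | order so far=[3, 2, 4]
  pop 0: indeg[5]->0 | ready=[5] | order so far=[3, 2, 4, 0]
  pop 5: indeg[1]->0 | ready=[1] | order so far=[3, 2, 4, 0, 5]
  pop 1: no out-edges | ready=[] | order so far=[3, 2, 4, 0, 5, 1]
  Result: [3, 2, 4, 0, 5, 1]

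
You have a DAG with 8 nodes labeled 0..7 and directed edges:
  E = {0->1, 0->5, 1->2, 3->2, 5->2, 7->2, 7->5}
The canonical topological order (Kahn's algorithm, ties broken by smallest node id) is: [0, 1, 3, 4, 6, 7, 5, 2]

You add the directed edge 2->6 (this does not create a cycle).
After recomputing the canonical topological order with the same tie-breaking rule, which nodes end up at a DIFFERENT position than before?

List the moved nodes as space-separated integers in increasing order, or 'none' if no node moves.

Answer: 2 5 6 7

Derivation:
Old toposort: [0, 1, 3, 4, 6, 7, 5, 2]
Added edge 2->6
Recompute Kahn (smallest-id tiebreak):
  initial in-degrees: [0, 1, 4, 0, 0, 2, 1, 0]
  ready (indeg=0): [0, 3, 4, 7]
  pop 0: indeg[1]->0; indeg[5]->1 | ready=[1, 3, 4, 7] | order so far=[0]
  pop 1: indeg[2]->3 | ready=[3, 4, 7] | order so far=[0, 1]
  pop 3: indeg[2]->2 | ready=[4, 7] | order so far=[0, 1, 3]
  pop 4: no out-edges | ready=[7] | order so far=[0, 1, 3, 4]
  pop 7: indeg[2]->1; indeg[5]->0 | ready=[5] | order so far=[0, 1, 3, 4, 7]
  pop 5: indeg[2]->0 | ready=[2] | order so far=[0, 1, 3, 4, 7, 5]
  pop 2: indeg[6]->0 | ready=[6] | order so far=[0, 1, 3, 4, 7, 5, 2]
  pop 6: no out-edges | ready=[] | order so far=[0, 1, 3, 4, 7, 5, 2, 6]
New canonical toposort: [0, 1, 3, 4, 7, 5, 2, 6]
Compare positions:
  Node 0: index 0 -> 0 (same)
  Node 1: index 1 -> 1 (same)
  Node 2: index 7 -> 6 (moved)
  Node 3: index 2 -> 2 (same)
  Node 4: index 3 -> 3 (same)
  Node 5: index 6 -> 5 (moved)
  Node 6: index 4 -> 7 (moved)
  Node 7: index 5 -> 4 (moved)
Nodes that changed position: 2 5 6 7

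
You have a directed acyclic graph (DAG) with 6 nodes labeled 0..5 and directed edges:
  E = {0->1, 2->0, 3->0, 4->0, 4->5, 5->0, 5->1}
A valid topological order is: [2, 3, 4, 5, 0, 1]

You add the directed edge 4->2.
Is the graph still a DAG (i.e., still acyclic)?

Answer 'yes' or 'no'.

Given toposort: [2, 3, 4, 5, 0, 1]
Position of 4: index 2; position of 2: index 0
New edge 4->2: backward (u after v in old order)
Backward edge: old toposort is now invalid. Check if this creates a cycle.
Does 2 already reach 4? Reachable from 2: [0, 1, 2]. NO -> still a DAG (reorder needed).
Still a DAG? yes

Answer: yes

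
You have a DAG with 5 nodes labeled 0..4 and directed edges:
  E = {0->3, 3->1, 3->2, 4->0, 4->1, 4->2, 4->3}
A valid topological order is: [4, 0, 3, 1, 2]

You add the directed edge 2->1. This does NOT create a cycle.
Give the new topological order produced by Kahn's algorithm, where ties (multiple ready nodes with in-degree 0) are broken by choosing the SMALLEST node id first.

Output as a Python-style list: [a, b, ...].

Answer: [4, 0, 3, 2, 1]

Derivation:
Old toposort: [4, 0, 3, 1, 2]
Added edge: 2->1
Position of 2 (4) > position of 1 (3). Must reorder: 2 must now come before 1.
Run Kahn's algorithm (break ties by smallest node id):
  initial in-degrees: [1, 3, 2, 2, 0]
  ready (indeg=0): [4]
  pop 4: indeg[0]->0; indeg[1]->2; indeg[2]->1; indeg[3]->1 | ready=[0] | order so far=[4]
  pop 0: indeg[3]->0 | ready=[3] | order so far=[4, 0]
  pop 3: indeg[1]->1; indeg[2]->0 | ready=[2] | order so far=[4, 0, 3]
  pop 2: indeg[1]->0 | ready=[1] | order so far=[4, 0, 3, 2]
  pop 1: no out-edges | ready=[] | order so far=[4, 0, 3, 2, 1]
  Result: [4, 0, 3, 2, 1]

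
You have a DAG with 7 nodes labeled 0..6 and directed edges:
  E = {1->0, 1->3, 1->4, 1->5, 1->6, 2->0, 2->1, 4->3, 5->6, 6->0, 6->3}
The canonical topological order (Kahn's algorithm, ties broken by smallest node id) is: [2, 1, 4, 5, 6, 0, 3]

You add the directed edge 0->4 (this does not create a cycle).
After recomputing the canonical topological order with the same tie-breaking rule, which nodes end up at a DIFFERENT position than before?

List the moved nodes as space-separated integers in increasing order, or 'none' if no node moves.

Answer: 0 4 5 6

Derivation:
Old toposort: [2, 1, 4, 5, 6, 0, 3]
Added edge 0->4
Recompute Kahn (smallest-id tiebreak):
  initial in-degrees: [3, 1, 0, 3, 2, 1, 2]
  ready (indeg=0): [2]
  pop 2: indeg[0]->2; indeg[1]->0 | ready=[1] | order so far=[2]
  pop 1: indeg[0]->1; indeg[3]->2; indeg[4]->1; indeg[5]->0; indeg[6]->1 | ready=[5] | order so far=[2, 1]
  pop 5: indeg[6]->0 | ready=[6] | order so far=[2, 1, 5]
  pop 6: indeg[0]->0; indeg[3]->1 | ready=[0] | order so far=[2, 1, 5, 6]
  pop 0: indeg[4]->0 | ready=[4] | order so far=[2, 1, 5, 6, 0]
  pop 4: indeg[3]->0 | ready=[3] | order so far=[2, 1, 5, 6, 0, 4]
  pop 3: no out-edges | ready=[] | order so far=[2, 1, 5, 6, 0, 4, 3]
New canonical toposort: [2, 1, 5, 6, 0, 4, 3]
Compare positions:
  Node 0: index 5 -> 4 (moved)
  Node 1: index 1 -> 1 (same)
  Node 2: index 0 -> 0 (same)
  Node 3: index 6 -> 6 (same)
  Node 4: index 2 -> 5 (moved)
  Node 5: index 3 -> 2 (moved)
  Node 6: index 4 -> 3 (moved)
Nodes that changed position: 0 4 5 6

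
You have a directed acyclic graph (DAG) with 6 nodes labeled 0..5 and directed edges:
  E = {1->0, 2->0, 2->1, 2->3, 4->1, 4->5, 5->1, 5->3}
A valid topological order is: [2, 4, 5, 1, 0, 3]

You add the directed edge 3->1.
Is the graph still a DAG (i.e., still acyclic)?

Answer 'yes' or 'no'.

Given toposort: [2, 4, 5, 1, 0, 3]
Position of 3: index 5; position of 1: index 3
New edge 3->1: backward (u after v in old order)
Backward edge: old toposort is now invalid. Check if this creates a cycle.
Does 1 already reach 3? Reachable from 1: [0, 1]. NO -> still a DAG (reorder needed).
Still a DAG? yes

Answer: yes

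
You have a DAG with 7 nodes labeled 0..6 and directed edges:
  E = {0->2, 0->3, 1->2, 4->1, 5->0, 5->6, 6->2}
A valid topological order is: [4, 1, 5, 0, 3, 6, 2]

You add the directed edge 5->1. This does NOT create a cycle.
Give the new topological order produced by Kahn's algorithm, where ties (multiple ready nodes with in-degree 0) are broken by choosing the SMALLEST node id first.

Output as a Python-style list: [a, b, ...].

Answer: [4, 5, 0, 1, 3, 6, 2]

Derivation:
Old toposort: [4, 1, 5, 0, 3, 6, 2]
Added edge: 5->1
Position of 5 (2) > position of 1 (1). Must reorder: 5 must now come before 1.
Run Kahn's algorithm (break ties by smallest node id):
  initial in-degrees: [1, 2, 3, 1, 0, 0, 1]
  ready (indeg=0): [4, 5]
  pop 4: indeg[1]->1 | ready=[5] | order so far=[4]
  pop 5: indeg[0]->0; indeg[1]->0; indeg[6]->0 | ready=[0, 1, 6] | order so far=[4, 5]
  pop 0: indeg[2]->2; indeg[3]->0 | ready=[1, 3, 6] | order so far=[4, 5, 0]
  pop 1: indeg[2]->1 | ready=[3, 6] | order so far=[4, 5, 0, 1]
  pop 3: no out-edges | ready=[6] | order so far=[4, 5, 0, 1, 3]
  pop 6: indeg[2]->0 | ready=[2] | order so far=[4, 5, 0, 1, 3, 6]
  pop 2: no out-edges | ready=[] | order so far=[4, 5, 0, 1, 3, 6, 2]
  Result: [4, 5, 0, 1, 3, 6, 2]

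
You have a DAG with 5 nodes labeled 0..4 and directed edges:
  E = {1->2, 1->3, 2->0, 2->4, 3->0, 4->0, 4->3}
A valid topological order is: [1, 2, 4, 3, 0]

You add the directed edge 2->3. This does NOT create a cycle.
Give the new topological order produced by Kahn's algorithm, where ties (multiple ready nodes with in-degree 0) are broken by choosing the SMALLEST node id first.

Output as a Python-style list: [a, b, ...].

Answer: [1, 2, 4, 3, 0]

Derivation:
Old toposort: [1, 2, 4, 3, 0]
Added edge: 2->3
Position of 2 (1) < position of 3 (3). Old order still valid.
Run Kahn's algorithm (break ties by smallest node id):
  initial in-degrees: [3, 0, 1, 3, 1]
  ready (indeg=0): [1]
  pop 1: indeg[2]->0; indeg[3]->2 | ready=[2] | order so far=[1]
  pop 2: indeg[0]->2; indeg[3]->1; indeg[4]->0 | ready=[4] | order so far=[1, 2]
  pop 4: indeg[0]->1; indeg[3]->0 | ready=[3] | order so far=[1, 2, 4]
  pop 3: indeg[0]->0 | ready=[0] | order so far=[1, 2, 4, 3]
  pop 0: no out-edges | ready=[] | order so far=[1, 2, 4, 3, 0]
  Result: [1, 2, 4, 3, 0]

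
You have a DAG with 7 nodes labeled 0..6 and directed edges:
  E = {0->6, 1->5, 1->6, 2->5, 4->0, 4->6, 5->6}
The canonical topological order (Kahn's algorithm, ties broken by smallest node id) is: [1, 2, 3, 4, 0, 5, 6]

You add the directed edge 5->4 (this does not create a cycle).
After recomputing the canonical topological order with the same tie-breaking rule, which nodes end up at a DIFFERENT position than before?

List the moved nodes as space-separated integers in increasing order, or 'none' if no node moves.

Answer: 0 4 5

Derivation:
Old toposort: [1, 2, 3, 4, 0, 5, 6]
Added edge 5->4
Recompute Kahn (smallest-id tiebreak):
  initial in-degrees: [1, 0, 0, 0, 1, 2, 4]
  ready (indeg=0): [1, 2, 3]
  pop 1: indeg[5]->1; indeg[6]->3 | ready=[2, 3] | order so far=[1]
  pop 2: indeg[5]->0 | ready=[3, 5] | order so far=[1, 2]
  pop 3: no out-edges | ready=[5] | order so far=[1, 2, 3]
  pop 5: indeg[4]->0; indeg[6]->2 | ready=[4] | order so far=[1, 2, 3, 5]
  pop 4: indeg[0]->0; indeg[6]->1 | ready=[0] | order so far=[1, 2, 3, 5, 4]
  pop 0: indeg[6]->0 | ready=[6] | order so far=[1, 2, 3, 5, 4, 0]
  pop 6: no out-edges | ready=[] | order so far=[1, 2, 3, 5, 4, 0, 6]
New canonical toposort: [1, 2, 3, 5, 4, 0, 6]
Compare positions:
  Node 0: index 4 -> 5 (moved)
  Node 1: index 0 -> 0 (same)
  Node 2: index 1 -> 1 (same)
  Node 3: index 2 -> 2 (same)
  Node 4: index 3 -> 4 (moved)
  Node 5: index 5 -> 3 (moved)
  Node 6: index 6 -> 6 (same)
Nodes that changed position: 0 4 5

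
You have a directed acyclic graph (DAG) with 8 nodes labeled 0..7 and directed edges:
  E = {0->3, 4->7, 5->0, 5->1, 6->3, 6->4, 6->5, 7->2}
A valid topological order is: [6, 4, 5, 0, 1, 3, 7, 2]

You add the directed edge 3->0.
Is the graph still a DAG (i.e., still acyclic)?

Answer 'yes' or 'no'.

Given toposort: [6, 4, 5, 0, 1, 3, 7, 2]
Position of 3: index 5; position of 0: index 3
New edge 3->0: backward (u after v in old order)
Backward edge: old toposort is now invalid. Check if this creates a cycle.
Does 0 already reach 3? Reachable from 0: [0, 3]. YES -> cycle!
Still a DAG? no

Answer: no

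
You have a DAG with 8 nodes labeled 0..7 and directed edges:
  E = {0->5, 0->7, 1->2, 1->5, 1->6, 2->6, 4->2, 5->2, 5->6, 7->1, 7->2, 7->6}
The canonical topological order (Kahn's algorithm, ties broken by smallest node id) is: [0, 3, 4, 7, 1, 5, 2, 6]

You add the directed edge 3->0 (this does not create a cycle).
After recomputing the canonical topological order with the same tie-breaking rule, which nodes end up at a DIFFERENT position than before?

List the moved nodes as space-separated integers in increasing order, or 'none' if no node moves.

Old toposort: [0, 3, 4, 7, 1, 5, 2, 6]
Added edge 3->0
Recompute Kahn (smallest-id tiebreak):
  initial in-degrees: [1, 1, 4, 0, 0, 2, 4, 1]
  ready (indeg=0): [3, 4]
  pop 3: indeg[0]->0 | ready=[0, 4] | order so far=[3]
  pop 0: indeg[5]->1; indeg[7]->0 | ready=[4, 7] | order so far=[3, 0]
  pop 4: indeg[2]->3 | ready=[7] | order so far=[3, 0, 4]
  pop 7: indeg[1]->0; indeg[2]->2; indeg[6]->3 | ready=[1] | order so far=[3, 0, 4, 7]
  pop 1: indeg[2]->1; indeg[5]->0; indeg[6]->2 | ready=[5] | order so far=[3, 0, 4, 7, 1]
  pop 5: indeg[2]->0; indeg[6]->1 | ready=[2] | order so far=[3, 0, 4, 7, 1, 5]
  pop 2: indeg[6]->0 | ready=[6] | order so far=[3, 0, 4, 7, 1, 5, 2]
  pop 6: no out-edges | ready=[] | order so far=[3, 0, 4, 7, 1, 5, 2, 6]
New canonical toposort: [3, 0, 4, 7, 1, 5, 2, 6]
Compare positions:
  Node 0: index 0 -> 1 (moved)
  Node 1: index 4 -> 4 (same)
  Node 2: index 6 -> 6 (same)
  Node 3: index 1 -> 0 (moved)
  Node 4: index 2 -> 2 (same)
  Node 5: index 5 -> 5 (same)
  Node 6: index 7 -> 7 (same)
  Node 7: index 3 -> 3 (same)
Nodes that changed position: 0 3

Answer: 0 3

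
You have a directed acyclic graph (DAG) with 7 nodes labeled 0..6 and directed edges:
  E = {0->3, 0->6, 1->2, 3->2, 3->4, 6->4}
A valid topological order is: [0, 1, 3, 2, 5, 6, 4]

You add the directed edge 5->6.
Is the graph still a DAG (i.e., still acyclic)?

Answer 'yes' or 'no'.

Answer: yes

Derivation:
Given toposort: [0, 1, 3, 2, 5, 6, 4]
Position of 5: index 4; position of 6: index 5
New edge 5->6: forward
Forward edge: respects the existing order. Still a DAG, same toposort still valid.
Still a DAG? yes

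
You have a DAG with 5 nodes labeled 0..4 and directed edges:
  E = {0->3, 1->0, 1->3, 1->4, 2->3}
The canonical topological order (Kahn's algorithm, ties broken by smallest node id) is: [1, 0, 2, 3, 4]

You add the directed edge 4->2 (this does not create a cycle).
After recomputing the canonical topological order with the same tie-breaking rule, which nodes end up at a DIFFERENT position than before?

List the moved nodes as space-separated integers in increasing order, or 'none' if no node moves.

Old toposort: [1, 0, 2, 3, 4]
Added edge 4->2
Recompute Kahn (smallest-id tiebreak):
  initial in-degrees: [1, 0, 1, 3, 1]
  ready (indeg=0): [1]
  pop 1: indeg[0]->0; indeg[3]->2; indeg[4]->0 | ready=[0, 4] | order so far=[1]
  pop 0: indeg[3]->1 | ready=[4] | order so far=[1, 0]
  pop 4: indeg[2]->0 | ready=[2] | order so far=[1, 0, 4]
  pop 2: indeg[3]->0 | ready=[3] | order so far=[1, 0, 4, 2]
  pop 3: no out-edges | ready=[] | order so far=[1, 0, 4, 2, 3]
New canonical toposort: [1, 0, 4, 2, 3]
Compare positions:
  Node 0: index 1 -> 1 (same)
  Node 1: index 0 -> 0 (same)
  Node 2: index 2 -> 3 (moved)
  Node 3: index 3 -> 4 (moved)
  Node 4: index 4 -> 2 (moved)
Nodes that changed position: 2 3 4

Answer: 2 3 4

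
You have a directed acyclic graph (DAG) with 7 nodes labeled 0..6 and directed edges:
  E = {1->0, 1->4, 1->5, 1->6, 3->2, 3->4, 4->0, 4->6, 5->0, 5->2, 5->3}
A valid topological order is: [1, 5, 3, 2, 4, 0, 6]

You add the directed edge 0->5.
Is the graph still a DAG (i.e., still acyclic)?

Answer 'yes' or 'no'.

Given toposort: [1, 5, 3, 2, 4, 0, 6]
Position of 0: index 5; position of 5: index 1
New edge 0->5: backward (u after v in old order)
Backward edge: old toposort is now invalid. Check if this creates a cycle.
Does 5 already reach 0? Reachable from 5: [0, 2, 3, 4, 5, 6]. YES -> cycle!
Still a DAG? no

Answer: no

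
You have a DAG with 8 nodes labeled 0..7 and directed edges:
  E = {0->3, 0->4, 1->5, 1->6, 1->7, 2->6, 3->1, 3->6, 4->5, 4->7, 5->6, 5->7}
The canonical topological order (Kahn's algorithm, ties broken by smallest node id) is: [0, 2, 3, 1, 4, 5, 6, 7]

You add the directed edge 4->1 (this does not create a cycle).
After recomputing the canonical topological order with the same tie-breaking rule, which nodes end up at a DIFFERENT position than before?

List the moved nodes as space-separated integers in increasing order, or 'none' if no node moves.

Answer: 1 4

Derivation:
Old toposort: [0, 2, 3, 1, 4, 5, 6, 7]
Added edge 4->1
Recompute Kahn (smallest-id tiebreak):
  initial in-degrees: [0, 2, 0, 1, 1, 2, 4, 3]
  ready (indeg=0): [0, 2]
  pop 0: indeg[3]->0; indeg[4]->0 | ready=[2, 3, 4] | order so far=[0]
  pop 2: indeg[6]->3 | ready=[3, 4] | order so far=[0, 2]
  pop 3: indeg[1]->1; indeg[6]->2 | ready=[4] | order so far=[0, 2, 3]
  pop 4: indeg[1]->0; indeg[5]->1; indeg[7]->2 | ready=[1] | order so far=[0, 2, 3, 4]
  pop 1: indeg[5]->0; indeg[6]->1; indeg[7]->1 | ready=[5] | order so far=[0, 2, 3, 4, 1]
  pop 5: indeg[6]->0; indeg[7]->0 | ready=[6, 7] | order so far=[0, 2, 3, 4, 1, 5]
  pop 6: no out-edges | ready=[7] | order so far=[0, 2, 3, 4, 1, 5, 6]
  pop 7: no out-edges | ready=[] | order so far=[0, 2, 3, 4, 1, 5, 6, 7]
New canonical toposort: [0, 2, 3, 4, 1, 5, 6, 7]
Compare positions:
  Node 0: index 0 -> 0 (same)
  Node 1: index 3 -> 4 (moved)
  Node 2: index 1 -> 1 (same)
  Node 3: index 2 -> 2 (same)
  Node 4: index 4 -> 3 (moved)
  Node 5: index 5 -> 5 (same)
  Node 6: index 6 -> 6 (same)
  Node 7: index 7 -> 7 (same)
Nodes that changed position: 1 4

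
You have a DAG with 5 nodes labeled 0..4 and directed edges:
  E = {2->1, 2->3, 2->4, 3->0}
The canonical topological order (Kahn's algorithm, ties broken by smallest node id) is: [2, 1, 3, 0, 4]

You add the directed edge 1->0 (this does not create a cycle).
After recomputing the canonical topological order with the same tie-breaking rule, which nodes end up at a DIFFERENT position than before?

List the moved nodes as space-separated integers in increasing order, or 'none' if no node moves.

Old toposort: [2, 1, 3, 0, 4]
Added edge 1->0
Recompute Kahn (smallest-id tiebreak):
  initial in-degrees: [2, 1, 0, 1, 1]
  ready (indeg=0): [2]
  pop 2: indeg[1]->0; indeg[3]->0; indeg[4]->0 | ready=[1, 3, 4] | order so far=[2]
  pop 1: indeg[0]->1 | ready=[3, 4] | order so far=[2, 1]
  pop 3: indeg[0]->0 | ready=[0, 4] | order so far=[2, 1, 3]
  pop 0: no out-edges | ready=[4] | order so far=[2, 1, 3, 0]
  pop 4: no out-edges | ready=[] | order so far=[2, 1, 3, 0, 4]
New canonical toposort: [2, 1, 3, 0, 4]
Compare positions:
  Node 0: index 3 -> 3 (same)
  Node 1: index 1 -> 1 (same)
  Node 2: index 0 -> 0 (same)
  Node 3: index 2 -> 2 (same)
  Node 4: index 4 -> 4 (same)
Nodes that changed position: none

Answer: none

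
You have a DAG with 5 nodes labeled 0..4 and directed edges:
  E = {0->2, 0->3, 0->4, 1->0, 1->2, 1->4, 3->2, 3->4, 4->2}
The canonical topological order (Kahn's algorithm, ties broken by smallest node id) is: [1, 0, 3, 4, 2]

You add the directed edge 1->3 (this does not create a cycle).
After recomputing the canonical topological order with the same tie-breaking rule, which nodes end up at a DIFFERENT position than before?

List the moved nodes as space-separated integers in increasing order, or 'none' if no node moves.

Answer: none

Derivation:
Old toposort: [1, 0, 3, 4, 2]
Added edge 1->3
Recompute Kahn (smallest-id tiebreak):
  initial in-degrees: [1, 0, 4, 2, 3]
  ready (indeg=0): [1]
  pop 1: indeg[0]->0; indeg[2]->3; indeg[3]->1; indeg[4]->2 | ready=[0] | order so far=[1]
  pop 0: indeg[2]->2; indeg[3]->0; indeg[4]->1 | ready=[3] | order so far=[1, 0]
  pop 3: indeg[2]->1; indeg[4]->0 | ready=[4] | order so far=[1, 0, 3]
  pop 4: indeg[2]->0 | ready=[2] | order so far=[1, 0, 3, 4]
  pop 2: no out-edges | ready=[] | order so far=[1, 0, 3, 4, 2]
New canonical toposort: [1, 0, 3, 4, 2]
Compare positions:
  Node 0: index 1 -> 1 (same)
  Node 1: index 0 -> 0 (same)
  Node 2: index 4 -> 4 (same)
  Node 3: index 2 -> 2 (same)
  Node 4: index 3 -> 3 (same)
Nodes that changed position: none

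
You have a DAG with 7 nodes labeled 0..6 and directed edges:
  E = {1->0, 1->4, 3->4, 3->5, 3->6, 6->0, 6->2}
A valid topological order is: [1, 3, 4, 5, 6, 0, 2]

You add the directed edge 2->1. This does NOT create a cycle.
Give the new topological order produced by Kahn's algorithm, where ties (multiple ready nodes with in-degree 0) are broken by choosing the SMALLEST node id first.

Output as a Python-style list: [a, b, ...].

Old toposort: [1, 3, 4, 5, 6, 0, 2]
Added edge: 2->1
Position of 2 (6) > position of 1 (0). Must reorder: 2 must now come before 1.
Run Kahn's algorithm (break ties by smallest node id):
  initial in-degrees: [2, 1, 1, 0, 2, 1, 1]
  ready (indeg=0): [3]
  pop 3: indeg[4]->1; indeg[5]->0; indeg[6]->0 | ready=[5, 6] | order so far=[3]
  pop 5: no out-edges | ready=[6] | order so far=[3, 5]
  pop 6: indeg[0]->1; indeg[2]->0 | ready=[2] | order so far=[3, 5, 6]
  pop 2: indeg[1]->0 | ready=[1] | order so far=[3, 5, 6, 2]
  pop 1: indeg[0]->0; indeg[4]->0 | ready=[0, 4] | order so far=[3, 5, 6, 2, 1]
  pop 0: no out-edges | ready=[4] | order so far=[3, 5, 6, 2, 1, 0]
  pop 4: no out-edges | ready=[] | order so far=[3, 5, 6, 2, 1, 0, 4]
  Result: [3, 5, 6, 2, 1, 0, 4]

Answer: [3, 5, 6, 2, 1, 0, 4]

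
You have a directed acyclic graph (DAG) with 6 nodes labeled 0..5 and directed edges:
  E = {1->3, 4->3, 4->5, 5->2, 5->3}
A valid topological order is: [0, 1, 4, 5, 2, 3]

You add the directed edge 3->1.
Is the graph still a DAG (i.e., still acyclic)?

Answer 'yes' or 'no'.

Given toposort: [0, 1, 4, 5, 2, 3]
Position of 3: index 5; position of 1: index 1
New edge 3->1: backward (u after v in old order)
Backward edge: old toposort is now invalid. Check if this creates a cycle.
Does 1 already reach 3? Reachable from 1: [1, 3]. YES -> cycle!
Still a DAG? no

Answer: no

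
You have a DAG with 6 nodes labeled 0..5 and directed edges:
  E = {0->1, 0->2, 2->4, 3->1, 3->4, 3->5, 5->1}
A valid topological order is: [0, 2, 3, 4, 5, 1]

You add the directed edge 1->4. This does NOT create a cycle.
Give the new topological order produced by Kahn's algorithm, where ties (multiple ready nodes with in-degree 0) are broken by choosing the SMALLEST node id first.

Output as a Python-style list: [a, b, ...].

Answer: [0, 2, 3, 5, 1, 4]

Derivation:
Old toposort: [0, 2, 3, 4, 5, 1]
Added edge: 1->4
Position of 1 (5) > position of 4 (3). Must reorder: 1 must now come before 4.
Run Kahn's algorithm (break ties by smallest node id):
  initial in-degrees: [0, 3, 1, 0, 3, 1]
  ready (indeg=0): [0, 3]
  pop 0: indeg[1]->2; indeg[2]->0 | ready=[2, 3] | order so far=[0]
  pop 2: indeg[4]->2 | ready=[3] | order so far=[0, 2]
  pop 3: indeg[1]->1; indeg[4]->1; indeg[5]->0 | ready=[5] | order so far=[0, 2, 3]
  pop 5: indeg[1]->0 | ready=[1] | order so far=[0, 2, 3, 5]
  pop 1: indeg[4]->0 | ready=[4] | order so far=[0, 2, 3, 5, 1]
  pop 4: no out-edges | ready=[] | order so far=[0, 2, 3, 5, 1, 4]
  Result: [0, 2, 3, 5, 1, 4]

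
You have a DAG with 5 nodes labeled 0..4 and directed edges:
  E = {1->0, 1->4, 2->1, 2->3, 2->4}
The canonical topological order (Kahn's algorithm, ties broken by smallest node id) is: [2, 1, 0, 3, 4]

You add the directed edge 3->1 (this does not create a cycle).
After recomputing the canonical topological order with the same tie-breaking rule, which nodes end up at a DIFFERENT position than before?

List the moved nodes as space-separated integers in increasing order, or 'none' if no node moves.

Answer: 0 1 3

Derivation:
Old toposort: [2, 1, 0, 3, 4]
Added edge 3->1
Recompute Kahn (smallest-id tiebreak):
  initial in-degrees: [1, 2, 0, 1, 2]
  ready (indeg=0): [2]
  pop 2: indeg[1]->1; indeg[3]->0; indeg[4]->1 | ready=[3] | order so far=[2]
  pop 3: indeg[1]->0 | ready=[1] | order so far=[2, 3]
  pop 1: indeg[0]->0; indeg[4]->0 | ready=[0, 4] | order so far=[2, 3, 1]
  pop 0: no out-edges | ready=[4] | order so far=[2, 3, 1, 0]
  pop 4: no out-edges | ready=[] | order so far=[2, 3, 1, 0, 4]
New canonical toposort: [2, 3, 1, 0, 4]
Compare positions:
  Node 0: index 2 -> 3 (moved)
  Node 1: index 1 -> 2 (moved)
  Node 2: index 0 -> 0 (same)
  Node 3: index 3 -> 1 (moved)
  Node 4: index 4 -> 4 (same)
Nodes that changed position: 0 1 3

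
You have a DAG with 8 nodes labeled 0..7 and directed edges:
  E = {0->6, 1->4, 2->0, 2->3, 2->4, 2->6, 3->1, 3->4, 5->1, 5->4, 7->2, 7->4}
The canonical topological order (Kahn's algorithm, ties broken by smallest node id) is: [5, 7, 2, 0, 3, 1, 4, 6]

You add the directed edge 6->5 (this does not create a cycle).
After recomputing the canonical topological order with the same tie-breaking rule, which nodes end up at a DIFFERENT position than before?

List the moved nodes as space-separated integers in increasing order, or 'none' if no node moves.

Old toposort: [5, 7, 2, 0, 3, 1, 4, 6]
Added edge 6->5
Recompute Kahn (smallest-id tiebreak):
  initial in-degrees: [1, 2, 1, 1, 5, 1, 2, 0]
  ready (indeg=0): [7]
  pop 7: indeg[2]->0; indeg[4]->4 | ready=[2] | order so far=[7]
  pop 2: indeg[0]->0; indeg[3]->0; indeg[4]->3; indeg[6]->1 | ready=[0, 3] | order so far=[7, 2]
  pop 0: indeg[6]->0 | ready=[3, 6] | order so far=[7, 2, 0]
  pop 3: indeg[1]->1; indeg[4]->2 | ready=[6] | order so far=[7, 2, 0, 3]
  pop 6: indeg[5]->0 | ready=[5] | order so far=[7, 2, 0, 3, 6]
  pop 5: indeg[1]->0; indeg[4]->1 | ready=[1] | order so far=[7, 2, 0, 3, 6, 5]
  pop 1: indeg[4]->0 | ready=[4] | order so far=[7, 2, 0, 3, 6, 5, 1]
  pop 4: no out-edges | ready=[] | order so far=[7, 2, 0, 3, 6, 5, 1, 4]
New canonical toposort: [7, 2, 0, 3, 6, 5, 1, 4]
Compare positions:
  Node 0: index 3 -> 2 (moved)
  Node 1: index 5 -> 6 (moved)
  Node 2: index 2 -> 1 (moved)
  Node 3: index 4 -> 3 (moved)
  Node 4: index 6 -> 7 (moved)
  Node 5: index 0 -> 5 (moved)
  Node 6: index 7 -> 4 (moved)
  Node 7: index 1 -> 0 (moved)
Nodes that changed position: 0 1 2 3 4 5 6 7

Answer: 0 1 2 3 4 5 6 7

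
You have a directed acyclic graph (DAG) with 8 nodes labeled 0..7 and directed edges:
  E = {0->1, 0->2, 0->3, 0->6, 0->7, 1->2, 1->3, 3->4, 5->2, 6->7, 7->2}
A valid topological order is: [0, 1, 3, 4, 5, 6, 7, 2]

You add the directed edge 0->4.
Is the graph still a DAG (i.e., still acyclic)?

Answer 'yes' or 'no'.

Answer: yes

Derivation:
Given toposort: [0, 1, 3, 4, 5, 6, 7, 2]
Position of 0: index 0; position of 4: index 3
New edge 0->4: forward
Forward edge: respects the existing order. Still a DAG, same toposort still valid.
Still a DAG? yes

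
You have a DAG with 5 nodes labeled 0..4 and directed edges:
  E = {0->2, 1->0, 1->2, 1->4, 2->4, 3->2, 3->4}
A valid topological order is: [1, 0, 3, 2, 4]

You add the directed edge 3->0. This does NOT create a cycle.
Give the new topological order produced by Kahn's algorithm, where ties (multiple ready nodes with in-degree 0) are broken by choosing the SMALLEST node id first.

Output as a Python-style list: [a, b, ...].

Answer: [1, 3, 0, 2, 4]

Derivation:
Old toposort: [1, 0, 3, 2, 4]
Added edge: 3->0
Position of 3 (2) > position of 0 (1). Must reorder: 3 must now come before 0.
Run Kahn's algorithm (break ties by smallest node id):
  initial in-degrees: [2, 0, 3, 0, 3]
  ready (indeg=0): [1, 3]
  pop 1: indeg[0]->1; indeg[2]->2; indeg[4]->2 | ready=[3] | order so far=[1]
  pop 3: indeg[0]->0; indeg[2]->1; indeg[4]->1 | ready=[0] | order so far=[1, 3]
  pop 0: indeg[2]->0 | ready=[2] | order so far=[1, 3, 0]
  pop 2: indeg[4]->0 | ready=[4] | order so far=[1, 3, 0, 2]
  pop 4: no out-edges | ready=[] | order so far=[1, 3, 0, 2, 4]
  Result: [1, 3, 0, 2, 4]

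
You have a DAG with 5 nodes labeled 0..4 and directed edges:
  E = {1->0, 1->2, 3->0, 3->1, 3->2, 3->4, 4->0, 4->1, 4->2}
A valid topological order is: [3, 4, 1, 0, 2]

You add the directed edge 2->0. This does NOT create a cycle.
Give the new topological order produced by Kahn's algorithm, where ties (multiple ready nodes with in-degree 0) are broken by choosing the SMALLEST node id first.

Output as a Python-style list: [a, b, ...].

Old toposort: [3, 4, 1, 0, 2]
Added edge: 2->0
Position of 2 (4) > position of 0 (3). Must reorder: 2 must now come before 0.
Run Kahn's algorithm (break ties by smallest node id):
  initial in-degrees: [4, 2, 3, 0, 1]
  ready (indeg=0): [3]
  pop 3: indeg[0]->3; indeg[1]->1; indeg[2]->2; indeg[4]->0 | ready=[4] | order so far=[3]
  pop 4: indeg[0]->2; indeg[1]->0; indeg[2]->1 | ready=[1] | order so far=[3, 4]
  pop 1: indeg[0]->1; indeg[2]->0 | ready=[2] | order so far=[3, 4, 1]
  pop 2: indeg[0]->0 | ready=[0] | order so far=[3, 4, 1, 2]
  pop 0: no out-edges | ready=[] | order so far=[3, 4, 1, 2, 0]
  Result: [3, 4, 1, 2, 0]

Answer: [3, 4, 1, 2, 0]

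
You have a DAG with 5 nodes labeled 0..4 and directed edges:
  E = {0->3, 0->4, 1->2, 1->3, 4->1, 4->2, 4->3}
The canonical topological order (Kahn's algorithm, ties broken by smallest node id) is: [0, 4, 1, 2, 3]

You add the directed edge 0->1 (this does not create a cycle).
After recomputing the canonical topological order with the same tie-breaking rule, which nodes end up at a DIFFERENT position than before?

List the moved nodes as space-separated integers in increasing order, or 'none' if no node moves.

Old toposort: [0, 4, 1, 2, 3]
Added edge 0->1
Recompute Kahn (smallest-id tiebreak):
  initial in-degrees: [0, 2, 2, 3, 1]
  ready (indeg=0): [0]
  pop 0: indeg[1]->1; indeg[3]->2; indeg[4]->0 | ready=[4] | order so far=[0]
  pop 4: indeg[1]->0; indeg[2]->1; indeg[3]->1 | ready=[1] | order so far=[0, 4]
  pop 1: indeg[2]->0; indeg[3]->0 | ready=[2, 3] | order so far=[0, 4, 1]
  pop 2: no out-edges | ready=[3] | order so far=[0, 4, 1, 2]
  pop 3: no out-edges | ready=[] | order so far=[0, 4, 1, 2, 3]
New canonical toposort: [0, 4, 1, 2, 3]
Compare positions:
  Node 0: index 0 -> 0 (same)
  Node 1: index 2 -> 2 (same)
  Node 2: index 3 -> 3 (same)
  Node 3: index 4 -> 4 (same)
  Node 4: index 1 -> 1 (same)
Nodes that changed position: none

Answer: none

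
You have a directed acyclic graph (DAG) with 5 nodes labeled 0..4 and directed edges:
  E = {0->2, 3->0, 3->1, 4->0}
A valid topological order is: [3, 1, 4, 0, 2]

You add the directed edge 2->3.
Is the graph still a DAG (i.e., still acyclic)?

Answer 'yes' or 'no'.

Answer: no

Derivation:
Given toposort: [3, 1, 4, 0, 2]
Position of 2: index 4; position of 3: index 0
New edge 2->3: backward (u after v in old order)
Backward edge: old toposort is now invalid. Check if this creates a cycle.
Does 3 already reach 2? Reachable from 3: [0, 1, 2, 3]. YES -> cycle!
Still a DAG? no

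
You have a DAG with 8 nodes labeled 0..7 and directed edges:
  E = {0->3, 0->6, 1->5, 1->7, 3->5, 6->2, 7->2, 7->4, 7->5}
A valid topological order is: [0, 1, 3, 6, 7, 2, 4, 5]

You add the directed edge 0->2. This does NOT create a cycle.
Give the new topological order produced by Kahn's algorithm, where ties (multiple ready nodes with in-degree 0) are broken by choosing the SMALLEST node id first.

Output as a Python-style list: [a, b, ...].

Answer: [0, 1, 3, 6, 7, 2, 4, 5]

Derivation:
Old toposort: [0, 1, 3, 6, 7, 2, 4, 5]
Added edge: 0->2
Position of 0 (0) < position of 2 (5). Old order still valid.
Run Kahn's algorithm (break ties by smallest node id):
  initial in-degrees: [0, 0, 3, 1, 1, 3, 1, 1]
  ready (indeg=0): [0, 1]
  pop 0: indeg[2]->2; indeg[3]->0; indeg[6]->0 | ready=[1, 3, 6] | order so far=[0]
  pop 1: indeg[5]->2; indeg[7]->0 | ready=[3, 6, 7] | order so far=[0, 1]
  pop 3: indeg[5]->1 | ready=[6, 7] | order so far=[0, 1, 3]
  pop 6: indeg[2]->1 | ready=[7] | order so far=[0, 1, 3, 6]
  pop 7: indeg[2]->0; indeg[4]->0; indeg[5]->0 | ready=[2, 4, 5] | order so far=[0, 1, 3, 6, 7]
  pop 2: no out-edges | ready=[4, 5] | order so far=[0, 1, 3, 6, 7, 2]
  pop 4: no out-edges | ready=[5] | order so far=[0, 1, 3, 6, 7, 2, 4]
  pop 5: no out-edges | ready=[] | order so far=[0, 1, 3, 6, 7, 2, 4, 5]
  Result: [0, 1, 3, 6, 7, 2, 4, 5]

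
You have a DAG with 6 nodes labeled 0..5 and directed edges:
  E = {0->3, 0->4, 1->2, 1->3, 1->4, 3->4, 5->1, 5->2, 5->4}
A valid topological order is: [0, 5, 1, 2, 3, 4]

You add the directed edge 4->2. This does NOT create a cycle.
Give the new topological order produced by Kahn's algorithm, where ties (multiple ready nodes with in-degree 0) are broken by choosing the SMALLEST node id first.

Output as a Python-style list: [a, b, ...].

Old toposort: [0, 5, 1, 2, 3, 4]
Added edge: 4->2
Position of 4 (5) > position of 2 (3). Must reorder: 4 must now come before 2.
Run Kahn's algorithm (break ties by smallest node id):
  initial in-degrees: [0, 1, 3, 2, 4, 0]
  ready (indeg=0): [0, 5]
  pop 0: indeg[3]->1; indeg[4]->3 | ready=[5] | order so far=[0]
  pop 5: indeg[1]->0; indeg[2]->2; indeg[4]->2 | ready=[1] | order so far=[0, 5]
  pop 1: indeg[2]->1; indeg[3]->0; indeg[4]->1 | ready=[3] | order so far=[0, 5, 1]
  pop 3: indeg[4]->0 | ready=[4] | order so far=[0, 5, 1, 3]
  pop 4: indeg[2]->0 | ready=[2] | order so far=[0, 5, 1, 3, 4]
  pop 2: no out-edges | ready=[] | order so far=[0, 5, 1, 3, 4, 2]
  Result: [0, 5, 1, 3, 4, 2]

Answer: [0, 5, 1, 3, 4, 2]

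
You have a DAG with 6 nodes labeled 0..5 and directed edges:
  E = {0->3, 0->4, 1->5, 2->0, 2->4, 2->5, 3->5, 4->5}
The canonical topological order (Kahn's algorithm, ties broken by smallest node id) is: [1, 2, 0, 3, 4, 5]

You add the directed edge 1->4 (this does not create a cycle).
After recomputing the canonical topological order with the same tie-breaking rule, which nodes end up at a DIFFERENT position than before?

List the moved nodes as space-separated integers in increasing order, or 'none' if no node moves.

Old toposort: [1, 2, 0, 3, 4, 5]
Added edge 1->4
Recompute Kahn (smallest-id tiebreak):
  initial in-degrees: [1, 0, 0, 1, 3, 4]
  ready (indeg=0): [1, 2]
  pop 1: indeg[4]->2; indeg[5]->3 | ready=[2] | order so far=[1]
  pop 2: indeg[0]->0; indeg[4]->1; indeg[5]->2 | ready=[0] | order so far=[1, 2]
  pop 0: indeg[3]->0; indeg[4]->0 | ready=[3, 4] | order so far=[1, 2, 0]
  pop 3: indeg[5]->1 | ready=[4] | order so far=[1, 2, 0, 3]
  pop 4: indeg[5]->0 | ready=[5] | order so far=[1, 2, 0, 3, 4]
  pop 5: no out-edges | ready=[] | order so far=[1, 2, 0, 3, 4, 5]
New canonical toposort: [1, 2, 0, 3, 4, 5]
Compare positions:
  Node 0: index 2 -> 2 (same)
  Node 1: index 0 -> 0 (same)
  Node 2: index 1 -> 1 (same)
  Node 3: index 3 -> 3 (same)
  Node 4: index 4 -> 4 (same)
  Node 5: index 5 -> 5 (same)
Nodes that changed position: none

Answer: none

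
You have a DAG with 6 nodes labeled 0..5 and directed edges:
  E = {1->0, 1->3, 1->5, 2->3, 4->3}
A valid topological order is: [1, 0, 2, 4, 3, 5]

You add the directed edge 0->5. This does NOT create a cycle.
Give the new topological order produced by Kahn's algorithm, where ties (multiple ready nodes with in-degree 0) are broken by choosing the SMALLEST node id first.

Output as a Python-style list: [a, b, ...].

Old toposort: [1, 0, 2, 4, 3, 5]
Added edge: 0->5
Position of 0 (1) < position of 5 (5). Old order still valid.
Run Kahn's algorithm (break ties by smallest node id):
  initial in-degrees: [1, 0, 0, 3, 0, 2]
  ready (indeg=0): [1, 2, 4]
  pop 1: indeg[0]->0; indeg[3]->2; indeg[5]->1 | ready=[0, 2, 4] | order so far=[1]
  pop 0: indeg[5]->0 | ready=[2, 4, 5] | order so far=[1, 0]
  pop 2: indeg[3]->1 | ready=[4, 5] | order so far=[1, 0, 2]
  pop 4: indeg[3]->0 | ready=[3, 5] | order so far=[1, 0, 2, 4]
  pop 3: no out-edges | ready=[5] | order so far=[1, 0, 2, 4, 3]
  pop 5: no out-edges | ready=[] | order so far=[1, 0, 2, 4, 3, 5]
  Result: [1, 0, 2, 4, 3, 5]

Answer: [1, 0, 2, 4, 3, 5]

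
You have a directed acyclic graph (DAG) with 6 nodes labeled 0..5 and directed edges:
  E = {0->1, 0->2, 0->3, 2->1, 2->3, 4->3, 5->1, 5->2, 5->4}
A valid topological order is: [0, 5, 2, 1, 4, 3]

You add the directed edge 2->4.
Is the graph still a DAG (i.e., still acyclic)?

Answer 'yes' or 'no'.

Given toposort: [0, 5, 2, 1, 4, 3]
Position of 2: index 2; position of 4: index 4
New edge 2->4: forward
Forward edge: respects the existing order. Still a DAG, same toposort still valid.
Still a DAG? yes

Answer: yes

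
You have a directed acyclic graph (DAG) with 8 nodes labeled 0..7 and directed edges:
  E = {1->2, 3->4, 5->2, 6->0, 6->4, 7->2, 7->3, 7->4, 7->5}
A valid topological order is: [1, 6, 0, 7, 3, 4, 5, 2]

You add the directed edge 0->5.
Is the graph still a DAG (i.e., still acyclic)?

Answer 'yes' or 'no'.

Given toposort: [1, 6, 0, 7, 3, 4, 5, 2]
Position of 0: index 2; position of 5: index 6
New edge 0->5: forward
Forward edge: respects the existing order. Still a DAG, same toposort still valid.
Still a DAG? yes

Answer: yes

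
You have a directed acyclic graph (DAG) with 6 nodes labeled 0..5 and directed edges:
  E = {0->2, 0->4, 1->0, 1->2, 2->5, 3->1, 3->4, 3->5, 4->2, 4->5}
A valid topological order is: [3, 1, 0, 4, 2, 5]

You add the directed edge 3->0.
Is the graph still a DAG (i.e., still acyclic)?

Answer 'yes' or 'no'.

Given toposort: [3, 1, 0, 4, 2, 5]
Position of 3: index 0; position of 0: index 2
New edge 3->0: forward
Forward edge: respects the existing order. Still a DAG, same toposort still valid.
Still a DAG? yes

Answer: yes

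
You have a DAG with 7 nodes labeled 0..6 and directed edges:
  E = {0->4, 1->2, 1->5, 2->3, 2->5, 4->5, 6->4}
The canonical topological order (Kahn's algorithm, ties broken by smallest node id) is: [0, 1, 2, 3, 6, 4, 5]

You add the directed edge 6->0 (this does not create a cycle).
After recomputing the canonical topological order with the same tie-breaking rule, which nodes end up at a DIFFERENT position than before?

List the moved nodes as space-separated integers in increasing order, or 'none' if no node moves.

Old toposort: [0, 1, 2, 3, 6, 4, 5]
Added edge 6->0
Recompute Kahn (smallest-id tiebreak):
  initial in-degrees: [1, 0, 1, 1, 2, 3, 0]
  ready (indeg=0): [1, 6]
  pop 1: indeg[2]->0; indeg[5]->2 | ready=[2, 6] | order so far=[1]
  pop 2: indeg[3]->0; indeg[5]->1 | ready=[3, 6] | order so far=[1, 2]
  pop 3: no out-edges | ready=[6] | order so far=[1, 2, 3]
  pop 6: indeg[0]->0; indeg[4]->1 | ready=[0] | order so far=[1, 2, 3, 6]
  pop 0: indeg[4]->0 | ready=[4] | order so far=[1, 2, 3, 6, 0]
  pop 4: indeg[5]->0 | ready=[5] | order so far=[1, 2, 3, 6, 0, 4]
  pop 5: no out-edges | ready=[] | order so far=[1, 2, 3, 6, 0, 4, 5]
New canonical toposort: [1, 2, 3, 6, 0, 4, 5]
Compare positions:
  Node 0: index 0 -> 4 (moved)
  Node 1: index 1 -> 0 (moved)
  Node 2: index 2 -> 1 (moved)
  Node 3: index 3 -> 2 (moved)
  Node 4: index 5 -> 5 (same)
  Node 5: index 6 -> 6 (same)
  Node 6: index 4 -> 3 (moved)
Nodes that changed position: 0 1 2 3 6

Answer: 0 1 2 3 6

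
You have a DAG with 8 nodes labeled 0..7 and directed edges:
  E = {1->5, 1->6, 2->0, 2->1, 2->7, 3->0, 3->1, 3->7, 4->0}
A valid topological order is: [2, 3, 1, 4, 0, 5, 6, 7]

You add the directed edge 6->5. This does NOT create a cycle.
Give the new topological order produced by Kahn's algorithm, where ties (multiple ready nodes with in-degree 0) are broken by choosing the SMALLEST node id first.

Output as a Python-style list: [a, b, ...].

Old toposort: [2, 3, 1, 4, 0, 5, 6, 7]
Added edge: 6->5
Position of 6 (6) > position of 5 (5). Must reorder: 6 must now come before 5.
Run Kahn's algorithm (break ties by smallest node id):
  initial in-degrees: [3, 2, 0, 0, 0, 2, 1, 2]
  ready (indeg=0): [2, 3, 4]
  pop 2: indeg[0]->2; indeg[1]->1; indeg[7]->1 | ready=[3, 4] | order so far=[2]
  pop 3: indeg[0]->1; indeg[1]->0; indeg[7]->0 | ready=[1, 4, 7] | order so far=[2, 3]
  pop 1: indeg[5]->1; indeg[6]->0 | ready=[4, 6, 7] | order so far=[2, 3, 1]
  pop 4: indeg[0]->0 | ready=[0, 6, 7] | order so far=[2, 3, 1, 4]
  pop 0: no out-edges | ready=[6, 7] | order so far=[2, 3, 1, 4, 0]
  pop 6: indeg[5]->0 | ready=[5, 7] | order so far=[2, 3, 1, 4, 0, 6]
  pop 5: no out-edges | ready=[7] | order so far=[2, 3, 1, 4, 0, 6, 5]
  pop 7: no out-edges | ready=[] | order so far=[2, 3, 1, 4, 0, 6, 5, 7]
  Result: [2, 3, 1, 4, 0, 6, 5, 7]

Answer: [2, 3, 1, 4, 0, 6, 5, 7]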